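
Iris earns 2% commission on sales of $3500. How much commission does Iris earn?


Convert rate to decimal:
2% = 0.02
Multiply by sales:
$3500 x 0.02 = $70

$70


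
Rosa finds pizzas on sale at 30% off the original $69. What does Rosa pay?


Calculate the discount amount:
30% of $69 = $20.70
Subtract from original:
$69 - $20.70 = $48.30

$48.30


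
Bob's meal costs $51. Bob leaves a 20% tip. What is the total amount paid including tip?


Calculate the tip:
20% of $51 = $10.20
Add tip to meal cost:
$51 + $10.20 = $61.20

$61.20


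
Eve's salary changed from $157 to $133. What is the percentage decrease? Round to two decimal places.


Find the absolute change:
|133 - 157| = 24
Divide by original and multiply by 100:
24 / 157 x 100 = 15.2866...% ≈ 15.29%

15.29%


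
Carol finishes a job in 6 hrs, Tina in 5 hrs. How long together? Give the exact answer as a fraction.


Carol's rate: 1/6 of the job per hour
Tina's rate: 1/5 of the job per hour
Combined rate: 1/6 + 1/5 = 11/30 per hour
Time = 1 / (11/30) = 30/11 hours (≈ 2.73 hours)

30/11 hours


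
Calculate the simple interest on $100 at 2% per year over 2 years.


Use the formula I = P x R x T / 100
P x R x T = 100 x 2 x 2 = 400
I = 400 / 100 = $4

$4


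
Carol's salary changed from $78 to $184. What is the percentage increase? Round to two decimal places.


Find the absolute change:
|184 - 78| = 106
Divide by original and multiply by 100:
106 / 78 x 100 = 135.8974...% ≈ 135.9%

135.9%


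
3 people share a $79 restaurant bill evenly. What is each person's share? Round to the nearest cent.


Total bill: $79
Number of people: 3
Each pays: $79 / 3 = $26.3333... ≈ $26.33

$26.33


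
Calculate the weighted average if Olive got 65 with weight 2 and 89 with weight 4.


Weighted sum:
2 x 65 + 4 x 89 = 486
Total weight:
2 + 4 = 6
Weighted average:
486 / 6 = 81

81


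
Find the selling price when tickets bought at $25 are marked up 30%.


Calculate the markup amount:
30% of $25 = $7.50
Add to cost:
$25 + $7.50 = $32.50

$32.50


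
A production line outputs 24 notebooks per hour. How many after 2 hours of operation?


Production rate: 24 notebooks per hour
Time: 2 hours
Total: 24 x 2 = 48 notebooks

48 notebooks


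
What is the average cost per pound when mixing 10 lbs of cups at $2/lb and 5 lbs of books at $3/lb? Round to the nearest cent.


Cost of cups:
10 x $2 = $20
Cost of books:
5 x $3 = $15
Total cost: $20 + $15 = $35
Total weight: 15 lbs
Average: $35 / 15 = $2.3333... ≈ $2.33/lb

$2.33/lb


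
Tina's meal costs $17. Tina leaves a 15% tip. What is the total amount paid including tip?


Calculate the tip:
15% of $17 = $2.55
Add tip to meal cost:
$17 + $2.55 = $19.55

$19.55


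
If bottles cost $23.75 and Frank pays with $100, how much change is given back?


Start with the amount paid:
$100
Subtract the price:
$100 - $23.75 = $76.25

$76.25


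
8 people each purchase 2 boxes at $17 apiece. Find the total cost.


Cost per person:
2 x $17 = $34
Group total:
8 x $34 = $272

$272


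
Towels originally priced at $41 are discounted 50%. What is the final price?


Calculate the discount amount:
50% of $41 = $20.50
Subtract from original:
$41 - $20.50 = $20.50

$20.50


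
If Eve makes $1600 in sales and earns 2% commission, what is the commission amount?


Convert rate to decimal:
2% = 0.02
Multiply by sales:
$1600 x 0.02 = $32

$32


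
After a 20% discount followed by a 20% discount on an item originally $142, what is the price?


First discount:
20% of $142 = $28.40
Price after first discount:
$142 - $28.40 = $113.60
Second discount:
20% of $113.60 = $22.72
Final price:
$113.60 - $22.72 = $90.88

$90.88


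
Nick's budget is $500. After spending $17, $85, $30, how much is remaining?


Add up expenses:
$17 + $85 + $30 = $132
Subtract from budget:
$500 - $132 = $368

$368


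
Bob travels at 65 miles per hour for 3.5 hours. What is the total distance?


Use the formula: distance = speed x time
Speed = 65 mph, Time = 3.5 hours
65 x 3.5 = 227.5 miles

227.5 miles


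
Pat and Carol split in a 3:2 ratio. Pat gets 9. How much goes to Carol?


Find the multiplier:
9 / 3 = 3
Apply to Carol's share:
2 x 3 = 6

6


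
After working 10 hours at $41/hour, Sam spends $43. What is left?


Calculate earnings:
10 x $41 = $410
Subtract spending:
$410 - $43 = $367

$367


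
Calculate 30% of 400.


Convert percentage to decimal:
30% = 0.3
Multiply:
400 x 0.3 = 120

120


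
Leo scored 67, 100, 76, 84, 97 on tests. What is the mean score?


Add the scores:
67 + 100 + 76 + 84 + 97 = 424
Divide by the number of tests:
424 / 5 = 84.8

84.8


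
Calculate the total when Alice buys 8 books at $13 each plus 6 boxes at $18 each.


Cost of books:
8 x $13 = $104
Cost of boxes:
6 x $18 = $108
Add both:
$104 + $108 = $212

$212


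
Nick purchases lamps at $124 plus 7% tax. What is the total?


Calculate the tax:
7% of $124 = $8.68
Add tax to price:
$124 + $8.68 = $132.68

$132.68


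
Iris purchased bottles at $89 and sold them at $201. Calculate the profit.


Selling price = $201
Cost price = $89
Profit = selling price - cost price:
Profit = $201 - $89 = $112

$112


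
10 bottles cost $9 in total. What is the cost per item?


Total cost: $9
Number of items: 10
Unit price: $9 / 10 = $0.90

$0.90


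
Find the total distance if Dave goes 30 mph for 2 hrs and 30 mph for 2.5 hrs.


Leg 1 distance:
30 x 2 = 60 miles
Leg 2 distance:
30 x 2.5 = 75 miles
Total distance:
60 + 75 = 135 miles

135 miles


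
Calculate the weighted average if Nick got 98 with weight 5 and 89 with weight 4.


Weighted sum:
5 x 98 + 4 x 89 = 846
Total weight:
5 + 4 = 9
Weighted average:
846 / 9 = 94

94


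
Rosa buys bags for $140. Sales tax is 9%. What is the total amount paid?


Calculate the tax:
9% of $140 = $12.60
Add tax to price:
$140 + $12.60 = $152.60

$152.60


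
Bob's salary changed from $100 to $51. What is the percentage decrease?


Find the absolute change:
|51 - 100| = 49
Divide by original and multiply by 100:
49 / 100 x 100 = 49%

49%


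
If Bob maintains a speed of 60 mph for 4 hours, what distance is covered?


Use the formula: distance = speed x time
Speed = 60 mph, Time = 4 hours
60 x 4 = 240 miles

240 miles


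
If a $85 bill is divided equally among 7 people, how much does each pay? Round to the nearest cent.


Total bill: $85
Number of people: 7
Each pays: $85 / 7 = $12.1428... ≈ $12.14

$12.14


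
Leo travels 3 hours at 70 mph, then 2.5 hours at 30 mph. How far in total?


Leg 1 distance:
70 x 3 = 210 miles
Leg 2 distance:
30 x 2.5 = 75 miles
Total distance:
210 + 75 = 285 miles

285 miles


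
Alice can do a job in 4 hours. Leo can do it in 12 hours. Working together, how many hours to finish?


Alice's rate: 1/4 of the job per hour
Leo's rate: 1/12 of the job per hour
Combined rate: 1/4 + 1/12 = 1/3 per hour
Time = 1 / (1/3) = 3 hours

3 hours


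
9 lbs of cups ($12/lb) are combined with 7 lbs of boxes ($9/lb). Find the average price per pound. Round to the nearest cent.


Cost of cups:
9 x $12 = $108
Cost of boxes:
7 x $9 = $63
Total cost: $108 + $63 = $171
Total weight: 16 lbs
Average: $171 / 16 = $10.6875 ≈ $10.69/lb

$10.69/lb


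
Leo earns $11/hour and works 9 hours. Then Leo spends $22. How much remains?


Calculate earnings:
9 x $11 = $99
Subtract spending:
$99 - $22 = $77

$77


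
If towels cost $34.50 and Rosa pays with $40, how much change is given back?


Start with the amount paid:
$40
Subtract the price:
$40 - $34.50 = $5.50

$5.50


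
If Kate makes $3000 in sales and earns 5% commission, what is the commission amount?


Convert rate to decimal:
5% = 0.05
Multiply by sales:
$3000 x 0.05 = $150

$150


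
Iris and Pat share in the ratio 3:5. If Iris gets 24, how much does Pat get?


Find the multiplier:
24 / 3 = 8
Apply to Pat's share:
5 x 8 = 40

40


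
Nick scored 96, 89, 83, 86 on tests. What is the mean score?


Add the scores:
96 + 89 + 83 + 86 = 354
Divide by the number of tests:
354 / 4 = 88.5

88.5


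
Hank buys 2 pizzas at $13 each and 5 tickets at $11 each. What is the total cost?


Cost of pizzas:
2 x $13 = $26
Cost of tickets:
5 x $11 = $55
Add both:
$26 + $55 = $81

$81


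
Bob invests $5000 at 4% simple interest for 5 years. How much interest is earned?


Use the formula I = P x R x T / 100
P x R x T = 5000 x 4 x 5 = 100000
I = 100000 / 100 = $1000

$1000


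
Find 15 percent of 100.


Convert percentage to decimal:
15% = 0.15
Multiply:
100 x 0.15 = 15

15


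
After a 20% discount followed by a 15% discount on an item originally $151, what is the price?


First discount:
20% of $151 = $30.20
Price after first discount:
$151 - $30.20 = $120.80
Second discount:
15% of $120.80 = $18.12
Final price:
$120.80 - $18.12 = $102.68

$102.68


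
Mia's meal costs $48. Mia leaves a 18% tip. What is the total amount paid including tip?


Calculate the tip:
18% of $48 = $8.64
Add tip to meal cost:
$48 + $8.64 = $56.64

$56.64


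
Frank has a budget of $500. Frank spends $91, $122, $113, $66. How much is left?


Add up expenses:
$91 + $122 + $113 + $66 = $392
Subtract from budget:
$500 - $392 = $108

$108


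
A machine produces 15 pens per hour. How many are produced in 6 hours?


Production rate: 15 pens per hour
Time: 6 hours
Total: 15 x 6 = 90 pens

90 pens


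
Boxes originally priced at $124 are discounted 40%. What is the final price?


Calculate the discount amount:
40% of $124 = $49.60
Subtract from original:
$124 - $49.60 = $74.40

$74.40


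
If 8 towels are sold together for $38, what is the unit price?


Total cost: $38
Number of items: 8
Unit price: $38 / 8 = $4.75

$4.75


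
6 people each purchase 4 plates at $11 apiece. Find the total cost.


Cost per person:
4 x $11 = $44
Group total:
6 x $44 = $264

$264


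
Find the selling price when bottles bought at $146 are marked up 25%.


Calculate the markup amount:
25% of $146 = $36.50
Add to cost:
$146 + $36.50 = $182.50

$182.50


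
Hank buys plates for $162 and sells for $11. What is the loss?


Selling price = $11
Cost price = $162
Loss = cost price - selling price:
Loss = $162 - $11 = $151

$151


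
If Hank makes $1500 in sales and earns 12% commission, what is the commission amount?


Convert rate to decimal:
12% = 0.12
Multiply by sales:
$1500 x 0.12 = $180

$180


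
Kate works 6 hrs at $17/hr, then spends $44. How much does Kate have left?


Calculate earnings:
6 x $17 = $102
Subtract spending:
$102 - $44 = $58

$58


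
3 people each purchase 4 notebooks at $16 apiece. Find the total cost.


Cost per person:
4 x $16 = $64
Group total:
3 x $64 = $192

$192


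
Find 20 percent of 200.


Convert percentage to decimal:
20% = 0.2
Multiply:
200 x 0.2 = 40

40


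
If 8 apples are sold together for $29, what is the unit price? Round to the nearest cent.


Total cost: $29
Number of items: 8
Unit price: $29 / 8 = $3.625 ≈ $3.63

$3.63


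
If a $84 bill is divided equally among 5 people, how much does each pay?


Total bill: $84
Number of people: 5
Each pays: $84 / 5 = $16.80

$16.80


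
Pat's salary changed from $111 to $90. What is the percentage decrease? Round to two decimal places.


Find the absolute change:
|90 - 111| = 21
Divide by original and multiply by 100:
21 / 111 x 100 = 18.9189...% ≈ 18.92%

18.92%


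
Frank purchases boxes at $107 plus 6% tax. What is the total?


Calculate the tax:
6% of $107 = $6.42
Add tax to price:
$107 + $6.42 = $113.42

$113.42


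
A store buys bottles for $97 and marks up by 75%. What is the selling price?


Calculate the markup amount:
75% of $97 = $72.75
Add to cost:
$97 + $72.75 = $169.75

$169.75


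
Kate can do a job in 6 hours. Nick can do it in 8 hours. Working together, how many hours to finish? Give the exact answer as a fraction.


Kate's rate: 1/6 of the job per hour
Nick's rate: 1/8 of the job per hour
Combined rate: 1/6 + 1/8 = 7/24 per hour
Time = 1 / (7/24) = 24/7 hours (≈ 3.43 hours)

24/7 hours


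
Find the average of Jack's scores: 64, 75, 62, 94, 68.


Add the scores:
64 + 75 + 62 + 94 + 68 = 363
Divide by the number of tests:
363 / 5 = 72.6

72.6


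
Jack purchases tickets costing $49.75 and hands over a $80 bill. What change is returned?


Start with the amount paid:
$80
Subtract the price:
$80 - $49.75 = $30.25

$30.25


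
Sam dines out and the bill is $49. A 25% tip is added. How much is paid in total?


Calculate the tip:
25% of $49 = $12.25
Add tip to meal cost:
$49 + $12.25 = $61.25

$61.25


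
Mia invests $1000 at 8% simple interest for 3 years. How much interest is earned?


Use the formula I = P x R x T / 100
P x R x T = 1000 x 8 x 3 = 24000
I = 24000 / 100 = $240

$240


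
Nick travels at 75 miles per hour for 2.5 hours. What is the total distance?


Use the formula: distance = speed x time
Speed = 75 mph, Time = 2.5 hours
75 x 2.5 = 187.5 miles

187.5 miles


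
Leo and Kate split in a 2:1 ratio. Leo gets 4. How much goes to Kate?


Find the multiplier:
4 / 2 = 2
Apply to Kate's share:
1 x 2 = 2

2


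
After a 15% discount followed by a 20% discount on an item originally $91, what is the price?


First discount:
15% of $91 = $13.65
Price after first discount:
$91 - $13.65 = $77.35
Second discount:
20% of $77.35 = $15.47
Final price:
$77.35 - $15.47 = $61.88

$61.88


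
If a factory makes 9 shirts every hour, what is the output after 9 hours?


Production rate: 9 shirts per hour
Time: 9 hours
Total: 9 x 9 = 81 shirts

81 shirts


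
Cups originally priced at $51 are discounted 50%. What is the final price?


Calculate the discount amount:
50% of $51 = $25.50
Subtract from original:
$51 - $25.50 = $25.50

$25.50


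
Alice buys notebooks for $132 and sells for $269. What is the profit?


Selling price = $269
Cost price = $132
Profit = selling price - cost price:
Profit = $269 - $132 = $137

$137


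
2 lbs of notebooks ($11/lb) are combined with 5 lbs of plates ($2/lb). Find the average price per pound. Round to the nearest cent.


Cost of notebooks:
2 x $11 = $22
Cost of plates:
5 x $2 = $10
Total cost: $22 + $10 = $32
Total weight: 7 lbs
Average: $32 / 7 = $4.5714... ≈ $4.57/lb

$4.57/lb


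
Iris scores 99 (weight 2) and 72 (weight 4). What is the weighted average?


Weighted sum:
2 x 99 + 4 x 72 = 486
Total weight:
2 + 4 = 6
Weighted average:
486 / 6 = 81

81


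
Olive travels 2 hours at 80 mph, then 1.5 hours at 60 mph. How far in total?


Leg 1 distance:
80 x 2 = 160 miles
Leg 2 distance:
60 x 1.5 = 90 miles
Total distance:
160 + 90 = 250 miles

250 miles


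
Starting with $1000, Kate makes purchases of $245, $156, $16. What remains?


Add up expenses:
$245 + $156 + $16 = $417
Subtract from budget:
$1000 - $417 = $583

$583


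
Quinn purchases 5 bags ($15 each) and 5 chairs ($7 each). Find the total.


Cost of bags:
5 x $15 = $75
Cost of chairs:
5 x $7 = $35
Add both:
$75 + $35 = $110

$110


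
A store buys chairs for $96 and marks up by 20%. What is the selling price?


Calculate the markup amount:
20% of $96 = $19.20
Add to cost:
$96 + $19.20 = $115.20

$115.20


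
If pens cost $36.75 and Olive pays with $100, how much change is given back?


Start with the amount paid:
$100
Subtract the price:
$100 - $36.75 = $63.25

$63.25


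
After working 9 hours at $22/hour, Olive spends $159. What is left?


Calculate earnings:
9 x $22 = $198
Subtract spending:
$198 - $159 = $39

$39


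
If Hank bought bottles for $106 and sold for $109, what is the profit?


Selling price = $109
Cost price = $106
Profit = selling price - cost price:
Profit = $109 - $106 = $3

$3


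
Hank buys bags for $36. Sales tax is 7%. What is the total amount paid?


Calculate the tax:
7% of $36 = $2.52
Add tax to price:
$36 + $2.52 = $38.52

$38.52


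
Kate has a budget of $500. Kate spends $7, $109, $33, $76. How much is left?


Add up expenses:
$7 + $109 + $33 + $76 = $225
Subtract from budget:
$500 - $225 = $275

$275


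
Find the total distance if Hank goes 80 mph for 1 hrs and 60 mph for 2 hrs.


Leg 1 distance:
80 x 1 = 80 miles
Leg 2 distance:
60 x 2 = 120 miles
Total distance:
80 + 120 = 200 miles

200 miles


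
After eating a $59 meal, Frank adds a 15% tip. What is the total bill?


Calculate the tip:
15% of $59 = $8.85
Add tip to meal cost:
$59 + $8.85 = $67.85

$67.85


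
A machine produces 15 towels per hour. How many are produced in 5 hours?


Production rate: 15 towels per hour
Time: 5 hours
Total: 15 x 5 = 75 towels

75 towels


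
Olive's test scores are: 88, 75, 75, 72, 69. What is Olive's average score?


Add the scores:
88 + 75 + 75 + 72 + 69 = 379
Divide by the number of tests:
379 / 5 = 75.8

75.8


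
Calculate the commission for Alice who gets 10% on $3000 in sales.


Convert rate to decimal:
10% = 0.1
Multiply by sales:
$3000 x 0.1 = $300

$300


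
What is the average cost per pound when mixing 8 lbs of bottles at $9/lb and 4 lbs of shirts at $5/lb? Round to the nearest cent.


Cost of bottles:
8 x $9 = $72
Cost of shirts:
4 x $5 = $20
Total cost: $72 + $20 = $92
Total weight: 12 lbs
Average: $92 / 12 = $7.6666... ≈ $7.67/lb

$7.67/lb


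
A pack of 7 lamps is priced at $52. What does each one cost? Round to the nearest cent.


Total cost: $52
Number of items: 7
Unit price: $52 / 7 = $7.4285... ≈ $7.43

$7.43


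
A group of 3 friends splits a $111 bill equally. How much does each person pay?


Total bill: $111
Number of people: 3
Each pays: $111 / 3 = $37

$37


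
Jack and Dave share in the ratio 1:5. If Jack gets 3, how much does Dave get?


Find the multiplier:
3 / 1 = 3
Apply to Dave's share:
5 x 3 = 15

15


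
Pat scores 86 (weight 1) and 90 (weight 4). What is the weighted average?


Weighted sum:
1 x 86 + 4 x 90 = 446
Total weight:
1 + 4 = 5
Weighted average:
446 / 5 = 89.2

89.2


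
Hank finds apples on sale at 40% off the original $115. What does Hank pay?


Calculate the discount amount:
40% of $115 = $46
Subtract from original:
$115 - $46 = $69

$69


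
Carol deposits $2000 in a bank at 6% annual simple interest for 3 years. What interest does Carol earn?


Use the formula I = P x R x T / 100
P x R x T = 2000 x 6 x 3 = 36000
I = 36000 / 100 = $360

$360


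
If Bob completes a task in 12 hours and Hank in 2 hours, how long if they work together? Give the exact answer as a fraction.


Bob's rate: 1/12 of the job per hour
Hank's rate: 1/2 of the job per hour
Combined rate: 1/12 + 1/2 = 7/12 per hour
Time = 1 / (7/12) = 12/7 hours (≈ 1.71 hours)

12/7 hours


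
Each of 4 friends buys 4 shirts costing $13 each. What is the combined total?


Cost per person:
4 x $13 = $52
Group total:
4 x $52 = $208

$208


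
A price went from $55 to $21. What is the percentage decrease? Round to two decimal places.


Find the absolute change:
|21 - 55| = 34
Divide by original and multiply by 100:
34 / 55 x 100 = 61.8181...% ≈ 61.82%

61.82%


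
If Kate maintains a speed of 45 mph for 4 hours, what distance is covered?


Use the formula: distance = speed x time
Speed = 45 mph, Time = 4 hours
45 x 4 = 180 miles

180 miles


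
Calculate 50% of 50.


Convert percentage to decimal:
50% = 0.5
Multiply:
50 x 0.5 = 25

25


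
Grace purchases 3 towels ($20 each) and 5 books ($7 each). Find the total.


Cost of towels:
3 x $20 = $60
Cost of books:
5 x $7 = $35
Add both:
$60 + $35 = $95

$95


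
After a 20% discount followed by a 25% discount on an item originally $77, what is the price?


First discount:
20% of $77 = $15.40
Price after first discount:
$77 - $15.40 = $61.60
Second discount:
25% of $61.60 = $15.40
Final price:
$61.60 - $15.40 = $46.20

$46.20


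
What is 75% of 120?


Convert percentage to decimal:
75% = 0.75
Multiply:
120 x 0.75 = 90

90


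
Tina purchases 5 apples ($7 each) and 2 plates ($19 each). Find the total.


Cost of apples:
5 x $7 = $35
Cost of plates:
2 x $19 = $38
Add both:
$35 + $38 = $73

$73


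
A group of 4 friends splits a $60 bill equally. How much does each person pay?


Total bill: $60
Number of people: 4
Each pays: $60 / 4 = $15

$15


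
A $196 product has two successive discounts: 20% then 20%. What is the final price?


First discount:
20% of $196 = $39.20
Price after first discount:
$196 - $39.20 = $156.80
Second discount:
20% of $156.80 = $31.36
Final price:
$156.80 - $31.36 = $125.44

$125.44


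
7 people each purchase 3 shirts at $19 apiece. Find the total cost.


Cost per person:
3 x $19 = $57
Group total:
7 x $57 = $399

$399


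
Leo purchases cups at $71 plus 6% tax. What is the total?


Calculate the tax:
6% of $71 = $4.26
Add tax to price:
$71 + $4.26 = $75.26

$75.26


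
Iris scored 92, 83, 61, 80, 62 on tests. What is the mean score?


Add the scores:
92 + 83 + 61 + 80 + 62 = 378
Divide by the number of tests:
378 / 5 = 75.6

75.6


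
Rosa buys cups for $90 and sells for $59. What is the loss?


Selling price = $59
Cost price = $90
Loss = cost price - selling price:
Loss = $90 - $59 = $31

$31


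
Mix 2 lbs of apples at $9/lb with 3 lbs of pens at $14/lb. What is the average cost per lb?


Cost of apples:
2 x $9 = $18
Cost of pens:
3 x $14 = $42
Total cost: $18 + $42 = $60
Total weight: 5 lbs
Average: $60 / 5 = $12/lb

$12/lb


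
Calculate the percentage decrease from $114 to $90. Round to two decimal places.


Find the absolute change:
|90 - 114| = 24
Divide by original and multiply by 100:
24 / 114 x 100 = 21.0526...% ≈ 21.05%

21.05%


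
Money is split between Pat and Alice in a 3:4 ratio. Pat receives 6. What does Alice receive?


Find the multiplier:
6 / 3 = 2
Apply to Alice's share:
4 x 2 = 8

8


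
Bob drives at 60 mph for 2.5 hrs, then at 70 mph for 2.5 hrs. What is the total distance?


Leg 1 distance:
60 x 2.5 = 150 miles
Leg 2 distance:
70 x 2.5 = 175 miles
Total distance:
150 + 175 = 325 miles

325 miles


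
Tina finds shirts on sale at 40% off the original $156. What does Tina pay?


Calculate the discount amount:
40% of $156 = $62.40
Subtract from original:
$156 - $62.40 = $93.60

$93.60


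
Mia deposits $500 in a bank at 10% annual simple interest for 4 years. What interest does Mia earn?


Use the formula I = P x R x T / 100
P x R x T = 500 x 10 x 4 = 20000
I = 20000 / 100 = $200

$200


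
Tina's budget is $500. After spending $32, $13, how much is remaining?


Add up expenses:
$32 + $13 = $45
Subtract from budget:
$500 - $45 = $455

$455


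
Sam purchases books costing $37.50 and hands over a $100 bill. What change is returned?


Start with the amount paid:
$100
Subtract the price:
$100 - $37.50 = $62.50

$62.50


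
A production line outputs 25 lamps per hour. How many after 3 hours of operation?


Production rate: 25 lamps per hour
Time: 3 hours
Total: 25 x 3 = 75 lamps

75 lamps


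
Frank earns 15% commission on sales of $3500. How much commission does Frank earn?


Convert rate to decimal:
15% = 0.15
Multiply by sales:
$3500 x 0.15 = $525

$525


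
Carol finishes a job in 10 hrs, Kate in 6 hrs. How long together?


Carol's rate: 1/10 of the job per hour
Kate's rate: 1/6 of the job per hour
Combined rate: 1/10 + 1/6 = 4/15 per hour
Time = 1 / (4/15) = 15/4 = 3.75 hours

3.75 hours


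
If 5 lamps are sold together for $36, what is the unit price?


Total cost: $36
Number of items: 5
Unit price: $36 / 5 = $7.20

$7.20


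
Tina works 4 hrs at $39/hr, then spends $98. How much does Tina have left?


Calculate earnings:
4 x $39 = $156
Subtract spending:
$156 - $98 = $58

$58


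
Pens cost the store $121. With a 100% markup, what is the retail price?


Calculate the markup amount:
100% of $121 = $121
Add to cost:
$121 + $121 = $242

$242


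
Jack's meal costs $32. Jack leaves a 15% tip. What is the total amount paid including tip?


Calculate the tip:
15% of $32 = $4.80
Add tip to meal cost:
$32 + $4.80 = $36.80

$36.80


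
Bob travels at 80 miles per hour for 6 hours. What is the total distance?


Use the formula: distance = speed x time
Speed = 80 mph, Time = 6 hours
80 x 6 = 480 miles

480 miles


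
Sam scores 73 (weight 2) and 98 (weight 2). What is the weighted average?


Weighted sum:
2 x 73 + 2 x 98 = 342
Total weight:
2 + 2 = 4
Weighted average:
342 / 4 = 85.5

85.5


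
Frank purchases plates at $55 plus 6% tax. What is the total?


Calculate the tax:
6% of $55 = $3.30
Add tax to price:
$55 + $3.30 = $58.30

$58.30


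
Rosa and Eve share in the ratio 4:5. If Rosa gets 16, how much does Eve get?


Find the multiplier:
16 / 4 = 4
Apply to Eve's share:
5 x 4 = 20

20


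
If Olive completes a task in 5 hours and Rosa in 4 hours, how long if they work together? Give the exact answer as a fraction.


Olive's rate: 1/5 of the job per hour
Rosa's rate: 1/4 of the job per hour
Combined rate: 1/5 + 1/4 = 9/20 per hour
Time = 1 / (9/20) = 20/9 hours (≈ 2.22 hours)

20/9 hours


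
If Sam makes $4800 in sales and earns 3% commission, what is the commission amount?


Convert rate to decimal:
3% = 0.03
Multiply by sales:
$4800 x 0.03 = $144

$144


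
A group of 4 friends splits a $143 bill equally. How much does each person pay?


Total bill: $143
Number of people: 4
Each pays: $143 / 4 = $35.75

$35.75


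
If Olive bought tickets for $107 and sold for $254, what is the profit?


Selling price = $254
Cost price = $107
Profit = selling price - cost price:
Profit = $254 - $107 = $147

$147


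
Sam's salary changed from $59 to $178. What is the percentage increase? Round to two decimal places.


Find the absolute change:
|178 - 59| = 119
Divide by original and multiply by 100:
119 / 59 x 100 = 201.6949...% ≈ 201.69%

201.69%


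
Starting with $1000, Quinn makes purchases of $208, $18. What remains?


Add up expenses:
$208 + $18 = $226
Subtract from budget:
$1000 - $226 = $774

$774


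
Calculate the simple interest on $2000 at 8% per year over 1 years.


Use the formula I = P x R x T / 100
P x R x T = 2000 x 8 x 1 = 16000
I = 16000 / 100 = $160

$160


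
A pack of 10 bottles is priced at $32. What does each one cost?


Total cost: $32
Number of items: 10
Unit price: $32 / 10 = $3.20

$3.20


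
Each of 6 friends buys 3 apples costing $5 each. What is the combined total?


Cost per person:
3 x $5 = $15
Group total:
6 x $15 = $90

$90


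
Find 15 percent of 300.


Convert percentage to decimal:
15% = 0.15
Multiply:
300 x 0.15 = 45

45


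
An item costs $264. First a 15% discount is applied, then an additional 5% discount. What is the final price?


First discount:
15% of $264 = $39.60
Price after first discount:
$264 - $39.60 = $224.40
Second discount:
5% of $224.40 = $11.22
Final price:
$224.40 - $11.22 = $213.18

$213.18


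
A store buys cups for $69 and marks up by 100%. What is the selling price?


Calculate the markup amount:
100% of $69 = $69
Add to cost:
$69 + $69 = $138

$138


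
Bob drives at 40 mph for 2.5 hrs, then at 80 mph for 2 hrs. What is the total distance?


Leg 1 distance:
40 x 2.5 = 100 miles
Leg 2 distance:
80 x 2 = 160 miles
Total distance:
100 + 160 = 260 miles

260 miles


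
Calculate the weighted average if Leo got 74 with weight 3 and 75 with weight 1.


Weighted sum:
3 x 74 + 1 x 75 = 297
Total weight:
3 + 1 = 4
Weighted average:
297 / 4 = 74.25

74.25


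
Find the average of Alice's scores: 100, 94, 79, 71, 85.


Add the scores:
100 + 94 + 79 + 71 + 85 = 429
Divide by the number of tests:
429 / 5 = 85.8

85.8


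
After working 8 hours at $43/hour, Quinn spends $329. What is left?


Calculate earnings:
8 x $43 = $344
Subtract spending:
$344 - $329 = $15

$15


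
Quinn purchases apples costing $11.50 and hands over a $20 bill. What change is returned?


Start with the amount paid:
$20
Subtract the price:
$20 - $11.50 = $8.50

$8.50


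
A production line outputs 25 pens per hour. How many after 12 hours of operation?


Production rate: 25 pens per hour
Time: 12 hours
Total: 25 x 12 = 300 pens

300 pens


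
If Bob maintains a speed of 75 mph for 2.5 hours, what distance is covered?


Use the formula: distance = speed x time
Speed = 75 mph, Time = 2.5 hours
75 x 2.5 = 187.5 miles

187.5 miles


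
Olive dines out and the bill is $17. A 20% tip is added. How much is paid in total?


Calculate the tip:
20% of $17 = $3.40
Add tip to meal cost:
$17 + $3.40 = $20.40

$20.40


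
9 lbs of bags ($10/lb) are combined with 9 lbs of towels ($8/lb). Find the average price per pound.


Cost of bags:
9 x $10 = $90
Cost of towels:
9 x $8 = $72
Total cost: $90 + $72 = $162
Total weight: 18 lbs
Average: $162 / 18 = $9/lb

$9/lb


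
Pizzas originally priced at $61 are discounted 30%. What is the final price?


Calculate the discount amount:
30% of $61 = $18.30
Subtract from original:
$61 - $18.30 = $42.70

$42.70


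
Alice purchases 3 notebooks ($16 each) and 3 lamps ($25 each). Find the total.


Cost of notebooks:
3 x $16 = $48
Cost of lamps:
3 x $25 = $75
Add both:
$48 + $75 = $123

$123


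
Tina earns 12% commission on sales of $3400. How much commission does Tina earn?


Convert rate to decimal:
12% = 0.12
Multiply by sales:
$3400 x 0.12 = $408

$408


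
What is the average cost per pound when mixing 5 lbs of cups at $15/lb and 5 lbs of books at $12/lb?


Cost of cups:
5 x $15 = $75
Cost of books:
5 x $12 = $60
Total cost: $75 + $60 = $135
Total weight: 10 lbs
Average: $135 / 10 = $13.50/lb

$13.50/lb


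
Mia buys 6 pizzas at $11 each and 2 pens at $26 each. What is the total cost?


Cost of pizzas:
6 x $11 = $66
Cost of pens:
2 x $26 = $52
Add both:
$66 + $52 = $118

$118


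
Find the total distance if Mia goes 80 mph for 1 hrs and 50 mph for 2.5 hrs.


Leg 1 distance:
80 x 1 = 80 miles
Leg 2 distance:
50 x 2.5 = 125 miles
Total distance:
80 + 125 = 205 miles

205 miles


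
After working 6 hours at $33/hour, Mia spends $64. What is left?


Calculate earnings:
6 x $33 = $198
Subtract spending:
$198 - $64 = $134

$134


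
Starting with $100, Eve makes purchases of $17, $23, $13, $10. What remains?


Add up expenses:
$17 + $23 + $13 + $10 = $63
Subtract from budget:
$100 - $63 = $37

$37


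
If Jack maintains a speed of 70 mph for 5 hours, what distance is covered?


Use the formula: distance = speed x time
Speed = 70 mph, Time = 5 hours
70 x 5 = 350 miles

350 miles


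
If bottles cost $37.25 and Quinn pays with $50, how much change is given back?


Start with the amount paid:
$50
Subtract the price:
$50 - $37.25 = $12.75

$12.75


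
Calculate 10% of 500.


Convert percentage to decimal:
10% = 0.1
Multiply:
500 x 0.1 = 50

50


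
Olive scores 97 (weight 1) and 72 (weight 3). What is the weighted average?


Weighted sum:
1 x 97 + 3 x 72 = 313
Total weight:
1 + 3 = 4
Weighted average:
313 / 4 = 78.25

78.25


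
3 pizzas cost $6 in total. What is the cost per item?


Total cost: $6
Number of items: 3
Unit price: $6 / 3 = $2

$2


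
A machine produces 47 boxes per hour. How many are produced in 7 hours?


Production rate: 47 boxes per hour
Time: 7 hours
Total: 47 x 7 = 329 boxes

329 boxes


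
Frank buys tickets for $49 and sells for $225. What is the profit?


Selling price = $225
Cost price = $49
Profit = selling price - cost price:
Profit = $225 - $49 = $176

$176


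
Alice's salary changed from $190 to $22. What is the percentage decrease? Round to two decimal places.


Find the absolute change:
|22 - 190| = 168
Divide by original and multiply by 100:
168 / 190 x 100 = 88.4210...% ≈ 88.42%

88.42%


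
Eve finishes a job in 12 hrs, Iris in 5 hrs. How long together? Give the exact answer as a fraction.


Eve's rate: 1/12 of the job per hour
Iris's rate: 1/5 of the job per hour
Combined rate: 1/12 + 1/5 = 17/60 per hour
Time = 1 / (17/60) = 60/17 hours (≈ 3.53 hours)

60/17 hours


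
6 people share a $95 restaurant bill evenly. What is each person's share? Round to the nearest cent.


Total bill: $95
Number of people: 6
Each pays: $95 / 6 = $15.8333... ≈ $15.83

$15.83


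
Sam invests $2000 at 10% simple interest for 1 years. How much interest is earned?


Use the formula I = P x R x T / 100
P x R x T = 2000 x 10 x 1 = 20000
I = 20000 / 100 = $200

$200


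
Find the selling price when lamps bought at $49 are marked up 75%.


Calculate the markup amount:
75% of $49 = $36.75
Add to cost:
$49 + $36.75 = $85.75

$85.75


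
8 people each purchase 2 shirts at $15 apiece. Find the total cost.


Cost per person:
2 x $15 = $30
Group total:
8 x $30 = $240

$240


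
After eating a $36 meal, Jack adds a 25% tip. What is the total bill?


Calculate the tip:
25% of $36 = $9
Add tip to meal cost:
$36 + $9 = $45

$45


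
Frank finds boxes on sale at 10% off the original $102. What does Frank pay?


Calculate the discount amount:
10% of $102 = $10.20
Subtract from original:
$102 - $10.20 = $91.80

$91.80


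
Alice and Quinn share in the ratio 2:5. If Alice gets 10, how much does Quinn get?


Find the multiplier:
10 / 2 = 5
Apply to Quinn's share:
5 x 5 = 25

25


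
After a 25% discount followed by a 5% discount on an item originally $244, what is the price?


First discount:
25% of $244 = $61
Price after first discount:
$244 - $61 = $183
Second discount:
5% of $183 = $9.15
Final price:
$183 - $9.15 = $173.85

$173.85


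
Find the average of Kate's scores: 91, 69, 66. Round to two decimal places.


Add the scores:
91 + 69 + 66 = 226
Divide by the number of tests:
226 / 3 = 75.3333... ≈ 75.33

75.33


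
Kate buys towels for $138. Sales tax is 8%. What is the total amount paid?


Calculate the tax:
8% of $138 = $11.04
Add tax to price:
$138 + $11.04 = $149.04

$149.04


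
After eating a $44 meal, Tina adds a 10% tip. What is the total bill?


Calculate the tip:
10% of $44 = $4.40
Add tip to meal cost:
$44 + $4.40 = $48.40

$48.40


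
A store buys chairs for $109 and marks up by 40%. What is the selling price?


Calculate the markup amount:
40% of $109 = $43.60
Add to cost:
$109 + $43.60 = $152.60

$152.60


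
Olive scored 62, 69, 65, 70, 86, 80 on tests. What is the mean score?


Add the scores:
62 + 69 + 65 + 70 + 86 + 80 = 432
Divide by the number of tests:
432 / 6 = 72

72


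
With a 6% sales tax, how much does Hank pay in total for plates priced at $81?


Calculate the tax:
6% of $81 = $4.86
Add tax to price:
$81 + $4.86 = $85.86

$85.86


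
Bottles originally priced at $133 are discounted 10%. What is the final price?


Calculate the discount amount:
10% of $133 = $13.30
Subtract from original:
$133 - $13.30 = $119.70

$119.70


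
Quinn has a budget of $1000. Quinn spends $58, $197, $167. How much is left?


Add up expenses:
$58 + $197 + $167 = $422
Subtract from budget:
$1000 - $422 = $578

$578


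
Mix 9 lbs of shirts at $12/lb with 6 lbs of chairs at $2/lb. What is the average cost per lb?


Cost of shirts:
9 x $12 = $108
Cost of chairs:
6 x $2 = $12
Total cost: $108 + $12 = $120
Total weight: 15 lbs
Average: $120 / 15 = $8/lb

$8/lb


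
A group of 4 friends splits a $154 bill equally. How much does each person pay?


Total bill: $154
Number of people: 4
Each pays: $154 / 4 = $38.50

$38.50


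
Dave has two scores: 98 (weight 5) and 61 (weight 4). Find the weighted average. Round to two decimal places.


Weighted sum:
5 x 98 + 4 x 61 = 734
Total weight:
5 + 4 = 9
Weighted average:
734 / 9 = 81.5555... ≈ 81.56

81.56


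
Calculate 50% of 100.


Convert percentage to decimal:
50% = 0.5
Multiply:
100 x 0.5 = 50

50


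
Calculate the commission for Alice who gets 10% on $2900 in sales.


Convert rate to decimal:
10% = 0.1
Multiply by sales:
$2900 x 0.1 = $290

$290


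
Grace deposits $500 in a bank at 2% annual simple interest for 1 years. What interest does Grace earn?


Use the formula I = P x R x T / 100
P x R x T = 500 x 2 x 1 = 1000
I = 1000 / 100 = $10

$10


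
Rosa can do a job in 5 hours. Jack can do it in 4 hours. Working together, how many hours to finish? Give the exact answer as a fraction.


Rosa's rate: 1/5 of the job per hour
Jack's rate: 1/4 of the job per hour
Combined rate: 1/5 + 1/4 = 9/20 per hour
Time = 1 / (9/20) = 20/9 hours (≈ 2.22 hours)

20/9 hours


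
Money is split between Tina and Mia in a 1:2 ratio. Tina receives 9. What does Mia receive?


Find the multiplier:
9 / 1 = 9
Apply to Mia's share:
2 x 9 = 18

18


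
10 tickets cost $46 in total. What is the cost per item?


Total cost: $46
Number of items: 10
Unit price: $46 / 10 = $4.60

$4.60


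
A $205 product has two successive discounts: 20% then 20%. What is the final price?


First discount:
20% of $205 = $41
Price after first discount:
$205 - $41 = $164
Second discount:
20% of $164 = $32.80
Final price:
$164 - $32.80 = $131.20

$131.20


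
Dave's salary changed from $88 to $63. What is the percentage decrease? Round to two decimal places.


Find the absolute change:
|63 - 88| = 25
Divide by original and multiply by 100:
25 / 88 x 100 = 28.4090...% ≈ 28.41%

28.41%


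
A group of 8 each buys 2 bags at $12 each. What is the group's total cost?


Cost per person:
2 x $12 = $24
Group total:
8 x $24 = $192

$192


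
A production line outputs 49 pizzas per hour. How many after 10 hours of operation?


Production rate: 49 pizzas per hour
Time: 10 hours
Total: 49 x 10 = 490 pizzas

490 pizzas


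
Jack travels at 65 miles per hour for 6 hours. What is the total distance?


Use the formula: distance = speed x time
Speed = 65 mph, Time = 6 hours
65 x 6 = 390 miles

390 miles


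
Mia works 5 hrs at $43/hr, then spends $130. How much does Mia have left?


Calculate earnings:
5 x $43 = $215
Subtract spending:
$215 - $130 = $85

$85


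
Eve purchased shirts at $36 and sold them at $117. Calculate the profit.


Selling price = $117
Cost price = $36
Profit = selling price - cost price:
Profit = $117 - $36 = $81

$81


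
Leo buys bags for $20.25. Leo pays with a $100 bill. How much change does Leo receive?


Start with the amount paid:
$100
Subtract the price:
$100 - $20.25 = $79.75

$79.75


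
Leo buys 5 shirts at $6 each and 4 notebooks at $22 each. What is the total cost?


Cost of shirts:
5 x $6 = $30
Cost of notebooks:
4 x $22 = $88
Add both:
$30 + $88 = $118

$118


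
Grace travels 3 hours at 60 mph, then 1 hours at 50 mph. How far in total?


Leg 1 distance:
60 x 3 = 180 miles
Leg 2 distance:
50 x 1 = 50 miles
Total distance:
180 + 50 = 230 miles

230 miles


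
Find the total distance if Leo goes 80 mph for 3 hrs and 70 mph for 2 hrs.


Leg 1 distance:
80 x 3 = 240 miles
Leg 2 distance:
70 x 2 = 140 miles
Total distance:
240 + 140 = 380 miles

380 miles


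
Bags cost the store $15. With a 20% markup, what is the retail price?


Calculate the markup amount:
20% of $15 = $3
Add to cost:
$15 + $3 = $18

$18


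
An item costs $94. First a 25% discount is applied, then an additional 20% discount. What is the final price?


First discount:
25% of $94 = $23.50
Price after first discount:
$94 - $23.50 = $70.50
Second discount:
20% of $70.50 = $14.10
Final price:
$70.50 - $14.10 = $56.40

$56.40
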